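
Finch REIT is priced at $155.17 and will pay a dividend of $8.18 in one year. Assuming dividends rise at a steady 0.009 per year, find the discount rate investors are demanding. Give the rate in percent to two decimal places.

6.17%

Rearranging the constant-growth DDM: r = D₁/P₀ + g.
r = 8.1800 / 155.17 + 0.009 = 0.05272 + 0.009 = 0.06172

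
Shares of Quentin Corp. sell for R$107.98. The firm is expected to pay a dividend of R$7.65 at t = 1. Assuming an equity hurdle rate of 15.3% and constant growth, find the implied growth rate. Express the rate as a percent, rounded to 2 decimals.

From P₀ = D₁/(r − g), the implied growth is g = r − D₁/P₀.
g = 0.153 − 7.65/107.98 = 0.153 − 0.07085 = 0.08215

8.22%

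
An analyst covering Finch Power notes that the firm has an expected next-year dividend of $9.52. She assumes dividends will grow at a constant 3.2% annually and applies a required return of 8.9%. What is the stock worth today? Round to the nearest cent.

Gordon growth model: P₀ = D₁/(r − g), with D₁ = 9.52 given directly.
P₀ = 9.5200 / (0.089 − 0.032) = 9.5200 / 0.057 = 167.0175

$167.02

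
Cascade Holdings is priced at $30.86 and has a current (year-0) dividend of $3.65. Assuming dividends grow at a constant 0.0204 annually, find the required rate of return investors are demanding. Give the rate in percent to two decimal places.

14.11%

Rearranging the constant-growth DDM: r = D₁/P₀ + g.
D₁ = 3.65 × (1 + 0.0204) = 3.7245.
r = 3.7245 / 30.86 + 0.0204 = 0.12069 + 0.0204 = 0.14109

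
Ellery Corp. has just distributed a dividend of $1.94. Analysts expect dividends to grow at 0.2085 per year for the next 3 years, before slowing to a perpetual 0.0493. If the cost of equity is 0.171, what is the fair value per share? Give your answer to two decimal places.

Two-stage DDM. Project D₁…D_3 at 0.2085, terminal growth 0.0493, discount at r = 0.171.
D_1 = 2.3445
D_2 = 2.8333
D_3 = 3.4241
Terminal value at t=3: TV = D_4/(r−g) = 3.5929/(0.171−0.0493) = 29.5223
P₀ = 2.3445/(1+0.171)^1 + 2.8333/(1+0.171)^2 + 3.4241/(1+0.171)^3 + 29.5223/(1+0.171)^3 = 24.5865

$24.59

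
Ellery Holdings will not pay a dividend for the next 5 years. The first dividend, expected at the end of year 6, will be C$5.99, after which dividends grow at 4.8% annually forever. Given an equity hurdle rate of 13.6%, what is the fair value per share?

Deferred-dividend DDM. At t=5 the remaining stream is a growing perpetuity with first payment D_6 = 5.99.
V_5 = D_6/(r−g) = 5.99/(0.136−0.048) = 68.0682
P₀ = V_5/(1+r)^5 = 68.0682/(1+0.136)^5 = 35.9793

C$35.98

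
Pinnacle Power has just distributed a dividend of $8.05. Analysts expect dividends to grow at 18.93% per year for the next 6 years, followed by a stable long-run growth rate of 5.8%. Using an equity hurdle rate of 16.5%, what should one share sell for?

$142.04

Two-stage DDM. Project D₁…D_6 at 0.1893, terminal growth 0.058, discount at r = 0.165.
D_1 = 9.5739
D_2 = 11.3862
D_3 = 13.5416
D_4 = 16.1050
D_5 = 19.1537
D_6 = 22.7795
Terminal value at t=6: TV = D_7/(r−g) = 24.1007/(0.165−0.058) = 225.2404
P₀ = 9.5739/(1+0.165)^1 + 11.3862/(1+0.165)^2 + 13.5416/(1+0.165)^3 + 16.1050/(1+0.165)^4 + 19.1537/(1+0.165)^5 + 22.7795/(1+0.165)^6 + 225.2404/(1+0.165)^6 = 142.0442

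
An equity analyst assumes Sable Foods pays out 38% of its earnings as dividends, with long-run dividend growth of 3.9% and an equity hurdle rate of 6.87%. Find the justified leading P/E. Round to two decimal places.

Justified leading P/E = b/(r−g) = 0.38/(0.0687−0.039) = 12.7946

12.79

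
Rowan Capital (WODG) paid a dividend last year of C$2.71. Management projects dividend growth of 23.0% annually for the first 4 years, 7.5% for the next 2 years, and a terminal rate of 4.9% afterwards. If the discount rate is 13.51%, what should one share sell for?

C$61.02

Three-stage DDM. Project D₁…D_6; terminal Gordon value at t=6 with g = 0.049; discount at r = 0.1351.
D_1 = 3.3333
D_2 = 4.1000
D_3 = 5.0429
D_4 = 6.2028
D_5 = 6.6680
D_6 = 7.1681
TV_6 = 7.5194/(0.1351−0.049) = 87.3331
P₀ = Σ Dₜ/(1+r)ᵗ + TV_6/(1+r)^6 = 61.0225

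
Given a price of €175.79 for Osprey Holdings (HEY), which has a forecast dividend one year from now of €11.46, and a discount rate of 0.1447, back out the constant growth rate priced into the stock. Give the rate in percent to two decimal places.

7.95%

From P₀ = D₁/(r − g), the implied growth is g = r − D₁/P₀.
g = 0.1447 − 11.46/175.79 = 0.1447 − 0.06519 = 0.07951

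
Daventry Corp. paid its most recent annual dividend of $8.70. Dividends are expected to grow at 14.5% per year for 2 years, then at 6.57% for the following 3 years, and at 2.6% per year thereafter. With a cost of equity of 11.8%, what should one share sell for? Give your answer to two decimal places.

Three-stage DDM. Project D₁…D_5; terminal Gordon value at t=5 with g = 0.026; discount at r = 0.118.
D_1 = 9.9615
D_2 = 11.4059
D_3 = 12.1553
D_4 = 12.9539
D_5 = 13.8050
TV_5 = 14.1639/(0.118−0.026) = 153.9553
P₀ = Σ Dₜ/(1+r)ᵗ + TV_5/(1+r)^5 = 131.0715

$131.07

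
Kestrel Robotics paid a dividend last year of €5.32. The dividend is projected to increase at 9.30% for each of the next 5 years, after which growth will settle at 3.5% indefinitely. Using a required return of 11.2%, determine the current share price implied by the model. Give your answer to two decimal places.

€90.87

Two-stage DDM. Project D₁…D_5 at 0.093, terminal growth 0.035, discount at r = 0.112.
D_1 = 5.8148
D_2 = 6.3555
D_3 = 6.9466
D_4 = 7.5926
D_5 = 8.2987
Terminal value at t=5: TV = D_6/(r−g) = 8.5892/(0.112−0.035) = 111.5481
P₀ = 5.8148/(1+0.112)^1 + 6.3555/(1+0.112)^2 + 6.9466/(1+0.112)^3 + 7.5926/(1+0.112)^4 + 8.2987/(1+0.112)^5 + 111.5481/(1+0.112)^5 = 90.8724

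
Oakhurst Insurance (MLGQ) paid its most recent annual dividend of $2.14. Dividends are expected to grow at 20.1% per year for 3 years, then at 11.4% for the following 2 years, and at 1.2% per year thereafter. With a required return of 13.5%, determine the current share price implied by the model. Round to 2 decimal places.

$32.22

Three-stage DDM. Project D₁…D_5; terminal Gordon value at t=5 with g = 0.012; discount at r = 0.135.
D_1 = 2.5701
D_2 = 3.0867
D_3 = 3.7072
D_4 = 4.1298
D_5 = 4.6006
TV_5 = 4.6558/(0.135−0.012) = 37.8520
P₀ = Σ Dₜ/(1+r)ᵗ + TV_5/(1+r)^5 = 32.2230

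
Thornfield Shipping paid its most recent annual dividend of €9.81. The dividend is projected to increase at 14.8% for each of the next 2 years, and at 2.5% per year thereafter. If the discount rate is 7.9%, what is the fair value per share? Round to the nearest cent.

Two-stage DDM. Project D₁…D_2 at 0.148, terminal growth 0.025, discount at r = 0.079.
D_1 = 11.2619
D_2 = 12.9286
Terminal value at t=2: TV = D_3/(r−g) = 13.2519/(0.079−0.025) = 245.4047
P₀ = 11.2619/(1+0.079)^1 + 12.9286/(1+0.079)^2 + 245.4047/(1+0.079)^2 = 232.3273

€232.33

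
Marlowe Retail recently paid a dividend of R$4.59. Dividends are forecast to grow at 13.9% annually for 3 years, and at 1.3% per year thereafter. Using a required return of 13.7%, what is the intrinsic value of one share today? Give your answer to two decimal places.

Two-stage DDM. Project D₁…D_3 at 0.139, terminal growth 0.013, discount at r = 0.137.
D_1 = 5.2280
D_2 = 5.9547
D_3 = 6.7824
Terminal value at t=3: TV = D_4/(r−g) = 6.8706/(0.137−0.013) = 55.4079
P₀ = 5.2280/(1+0.137)^1 + 5.9547/(1+0.137)^2 + 6.7824/(1+0.137)^3 + 55.4079/(1+0.137)^3 = 51.5141

R$51.51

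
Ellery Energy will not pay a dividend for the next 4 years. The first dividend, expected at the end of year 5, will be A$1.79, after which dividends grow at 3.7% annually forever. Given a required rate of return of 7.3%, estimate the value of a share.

A$37.51

Deferred-dividend DDM. At t=4 the remaining stream is a growing perpetuity with first payment D_5 = 1.79.
V_4 = D_5/(r−g) = 1.79/(0.073−0.037) = 49.7222
P₀ = V_4/(1+r)^4 = 49.7222/(1+0.073)^4 = 37.5104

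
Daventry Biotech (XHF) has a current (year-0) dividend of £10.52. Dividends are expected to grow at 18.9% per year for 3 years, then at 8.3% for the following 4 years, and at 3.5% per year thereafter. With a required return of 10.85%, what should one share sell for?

Three-stage DDM. Project D₁…D_7; terminal Gordon value at t=7 with g = 0.035; discount at r = 0.1085.
D_1 = 12.5083
D_2 = 14.8723
D_3 = 17.6832
D_4 = 19.1509
D_5 = 20.7405
D_6 = 22.4619
D_7 = 24.3262
TV_7 = 25.1777/(0.1085−0.035) = 342.5533
P₀ = Σ Dₜ/(1+r)ᵗ + TV_7/(1+r)^7 = 251.9436

£251.94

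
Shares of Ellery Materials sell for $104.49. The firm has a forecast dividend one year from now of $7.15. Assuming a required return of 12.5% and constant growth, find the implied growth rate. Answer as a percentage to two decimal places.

5.66%

From P₀ = D₁/(r − g), the implied growth is g = r − D₁/P₀.
g = 0.125 − 7.15/104.49 = 0.125 − 0.06843 = 0.05657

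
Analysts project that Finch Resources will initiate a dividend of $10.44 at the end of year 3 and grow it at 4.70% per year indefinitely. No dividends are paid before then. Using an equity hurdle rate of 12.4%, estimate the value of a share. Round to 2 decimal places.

Deferred-dividend DDM. At t=2 the remaining stream is a growing perpetuity with first payment D_3 = 10.44.
V_2 = D_3/(r−g) = 10.44/(0.124−0.047) = 135.5844
P₀ = V_2/(1+r)^2 = 135.5844/(1+0.124)^2 = 107.3191

$107.32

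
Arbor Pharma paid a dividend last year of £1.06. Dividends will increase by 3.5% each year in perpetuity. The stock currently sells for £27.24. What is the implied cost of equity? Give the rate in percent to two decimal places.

7.53%

Rearranging the constant-growth DDM: r = D₁/P₀ + g.
D₁ = 1.06 × (1 + 0.035) = 1.0971.
r = 1.0971 / 27.24 + 0.035 = 0.04028 + 0.035 = 0.07528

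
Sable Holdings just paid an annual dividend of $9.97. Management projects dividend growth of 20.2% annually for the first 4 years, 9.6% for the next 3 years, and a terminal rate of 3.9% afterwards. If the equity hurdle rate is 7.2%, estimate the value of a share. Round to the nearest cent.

Three-stage DDM. Project D₁…D_7; terminal Gordon value at t=7 with g = 0.039; discount at r = 0.072.
D_1 = 11.9839
D_2 = 14.4047
D_3 = 17.3144
D_4 = 20.8120
D_5 = 22.8099
D_6 = 24.9997
D_7 = 27.3996
TV_7 = 28.4682/(0.072−0.039) = 862.6732
P₀ = Σ Dₜ/(1+r)ᵗ + TV_7/(1+r)^7 = 633.2066

$633.21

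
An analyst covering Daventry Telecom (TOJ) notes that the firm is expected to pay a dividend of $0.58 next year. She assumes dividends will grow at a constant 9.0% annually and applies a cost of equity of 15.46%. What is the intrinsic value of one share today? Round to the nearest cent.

$8.98

Gordon growth model: P₀ = D₁/(r − g), with D₁ = 0.58 given directly.
P₀ = 0.5800 / (0.1546 − 0.09) = 0.5800 / 0.0646 = 8.9783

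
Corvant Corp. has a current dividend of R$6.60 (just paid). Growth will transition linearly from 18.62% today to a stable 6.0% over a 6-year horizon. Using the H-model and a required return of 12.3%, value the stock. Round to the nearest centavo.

H-model: P₀ = D₀[(1+g_L) + H(g_S−g_L)]/(r−g_L), with H = 6/2 = 3.
P₀ = 6.60 × [(1+0.06) + 3×(0.1862−0.06)] / (0.123−0.06)
   = 6.60 × 1.4386 / 0.063 = 150.7105

R$150.71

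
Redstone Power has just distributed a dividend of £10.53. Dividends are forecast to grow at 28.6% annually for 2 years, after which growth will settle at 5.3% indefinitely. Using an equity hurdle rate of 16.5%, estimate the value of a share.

£145.09

Two-stage DDM. Project D₁…D_2 at 0.286, terminal growth 0.053, discount at r = 0.165.
D_1 = 13.5416
D_2 = 17.4145
Terminal value at t=2: TV = D_3/(r−g) = 18.3374/(0.165−0.053) = 163.7271
P₀ = 13.5416/(1+0.165)^1 + 17.4145/(1+0.165)^2 + 163.7271/(1+0.165)^2 = 145.0884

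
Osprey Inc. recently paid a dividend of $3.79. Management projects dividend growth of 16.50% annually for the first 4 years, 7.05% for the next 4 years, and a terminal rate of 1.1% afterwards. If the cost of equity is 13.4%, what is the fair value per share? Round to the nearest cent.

$58.43

Three-stage DDM. Project D₁…D_8; terminal Gordon value at t=8 with g = 0.011; discount at r = 0.134.
D_1 = 4.4154
D_2 = 5.1439
D_3 = 5.9926
D_4 = 6.9814
D_5 = 7.4736
D_6 = 8.0005
D_7 = 8.5645
D_8 = 9.1683
TV_8 = 9.2692/(0.134−0.011) = 75.3591
P₀ = Σ Dₜ/(1+r)ᵗ + TV_8/(1+r)^8 = 58.4334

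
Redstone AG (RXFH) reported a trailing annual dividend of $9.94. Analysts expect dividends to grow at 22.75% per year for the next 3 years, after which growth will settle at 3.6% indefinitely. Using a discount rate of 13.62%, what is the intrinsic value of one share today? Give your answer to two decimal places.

Two-stage DDM. Project D₁…D_3 at 0.2275, terminal growth 0.036, discount at r = 0.1362.
D_1 = 12.2013
D_2 = 14.9772
D_3 = 18.3845
Terminal value at t=3: TV = D_4/(r−g) = 19.0463/(0.1362−0.036) = 190.0828
P₀ = 12.2013/(1+0.1362)^1 + 14.9772/(1+0.1362)^2 + 18.3845/(1+0.1362)^3 + 190.0828/(1+0.1362)^3 = 164.4664

$164.47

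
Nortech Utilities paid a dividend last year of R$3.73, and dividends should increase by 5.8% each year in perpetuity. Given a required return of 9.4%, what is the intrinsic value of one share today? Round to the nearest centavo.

R$109.62

Gordon growth model: P₀ = D₁/(r − g). D₁ = 3.73 × (1 + 0.058) = 3.9463.
P₀ = 3.9463 / (0.094 − 0.058) = 3.9463 / 0.036 = 109.6206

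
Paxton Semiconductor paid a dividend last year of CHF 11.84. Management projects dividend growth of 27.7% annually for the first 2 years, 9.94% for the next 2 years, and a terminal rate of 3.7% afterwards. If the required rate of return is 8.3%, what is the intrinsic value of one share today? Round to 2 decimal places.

Three-stage DDM. Project D₁…D_4; terminal Gordon value at t=4 with g = 0.037; discount at r = 0.083.
D_1 = 15.1197
D_2 = 19.3078
D_3 = 21.2270
D_4 = 23.3370
TV_4 = 24.2005/(0.083−0.037) = 526.0971
P₀ = Σ Dₜ/(1+r)ᵗ + TV_4/(1+r)^4 = 446.5280

CHF 446.53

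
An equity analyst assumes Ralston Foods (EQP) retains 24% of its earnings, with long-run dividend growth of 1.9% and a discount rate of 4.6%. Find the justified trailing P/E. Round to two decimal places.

28.68

Payout ratio b = 1 − 0.24 = 0.76.
Justified trailing P/E = b(1+g)/(r−g) = 0.76×(1+0.019)/(0.046−0.019) = 28.6830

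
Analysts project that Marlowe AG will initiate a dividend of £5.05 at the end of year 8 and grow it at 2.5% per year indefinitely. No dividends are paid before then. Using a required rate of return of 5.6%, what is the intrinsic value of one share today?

£111.25

Deferred-dividend DDM. At t=7 the remaining stream is a growing perpetuity with first payment D_8 = 5.05.
V_7 = D_8/(r−g) = 5.05/(0.056−0.025) = 162.9032
P₀ = V_7/(1+r)^7 = 162.9032/(1+0.056)^7 = 111.2454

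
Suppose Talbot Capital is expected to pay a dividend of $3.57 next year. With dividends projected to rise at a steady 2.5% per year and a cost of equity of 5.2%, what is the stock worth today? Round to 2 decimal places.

$132.22

Gordon growth model: P₀ = D₁/(r − g), with D₁ = 3.57 given directly.
P₀ = 3.5700 / (0.052 − 0.025) = 3.5700 / 0.027 = 132.2222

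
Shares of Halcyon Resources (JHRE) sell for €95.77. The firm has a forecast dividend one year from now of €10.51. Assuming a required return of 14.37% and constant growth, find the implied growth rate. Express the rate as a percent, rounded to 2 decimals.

3.40%

From P₀ = D₁/(r − g), the implied growth is g = r − D₁/P₀.
g = 0.1437 − 10.51/95.77 = 0.1437 − 0.10974 = 0.03396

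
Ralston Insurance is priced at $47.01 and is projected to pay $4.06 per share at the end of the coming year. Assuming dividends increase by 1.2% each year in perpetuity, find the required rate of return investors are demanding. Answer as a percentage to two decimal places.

Rearranging the constant-growth DDM: r = D₁/P₀ + g.
r = 4.0600 / 47.01 + 0.012 = 0.08636 + 0.012 = 0.09836

9.84%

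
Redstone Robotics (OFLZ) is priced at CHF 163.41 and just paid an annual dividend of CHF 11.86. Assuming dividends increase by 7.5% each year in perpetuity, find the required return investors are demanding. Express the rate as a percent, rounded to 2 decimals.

15.30%

Rearranging the constant-growth DDM: r = D₁/P₀ + g.
D₁ = 11.86 × (1 + 0.075) = 12.7495.
r = 12.7495 / 163.41 + 0.075 = 0.07802 + 0.075 = 0.15302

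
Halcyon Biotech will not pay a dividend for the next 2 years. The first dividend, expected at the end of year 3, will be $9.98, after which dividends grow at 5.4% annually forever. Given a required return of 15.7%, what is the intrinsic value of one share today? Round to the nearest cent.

Deferred-dividend DDM. At t=2 the remaining stream is a growing perpetuity with first payment D_3 = 9.98.
V_2 = D_3/(r−g) = 9.98/(0.157−0.054) = 96.8932
P₀ = V_2/(1+r)^2 = 96.8932/(1+0.157)^2 = 72.3813

$72.38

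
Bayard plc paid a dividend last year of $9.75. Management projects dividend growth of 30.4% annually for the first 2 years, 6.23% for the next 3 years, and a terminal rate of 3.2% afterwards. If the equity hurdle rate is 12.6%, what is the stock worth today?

$179.87

Three-stage DDM. Project D₁…D_5; terminal Gordon value at t=5 with g = 0.032; discount at r = 0.126.
D_1 = 12.7140
D_2 = 16.5791
D_3 = 17.6119
D_4 = 18.7092
D_5 = 19.8747
TV_5 = 20.5107/(0.126−0.032) = 218.1992
P₀ = Σ Dₜ/(1+r)ᵗ + TV_5/(1+r)^5 = 179.8712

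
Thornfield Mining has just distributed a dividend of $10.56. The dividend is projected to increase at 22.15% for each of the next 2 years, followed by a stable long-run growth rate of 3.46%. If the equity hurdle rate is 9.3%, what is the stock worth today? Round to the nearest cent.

Two-stage DDM. Project D₁…D_2 at 0.2215, terminal growth 0.0346, discount at r = 0.093.
D_1 = 12.8990
D_2 = 15.7562
Terminal value at t=2: TV = D_3/(r−g) = 16.3013/(0.093−0.0346) = 279.1326
P₀ = 12.8990/(1+0.093)^1 + 15.7562/(1+0.093)^2 + 279.1326/(1+0.093)^2 = 258.6428

$258.64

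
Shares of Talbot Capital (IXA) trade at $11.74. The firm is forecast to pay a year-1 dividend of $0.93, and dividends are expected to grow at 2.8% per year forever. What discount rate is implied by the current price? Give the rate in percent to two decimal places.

Rearranging the constant-growth DDM: r = D₁/P₀ + g.
r = 0.9300 / 11.74 + 0.028 = 0.07922 + 0.028 = 0.10722

10.72%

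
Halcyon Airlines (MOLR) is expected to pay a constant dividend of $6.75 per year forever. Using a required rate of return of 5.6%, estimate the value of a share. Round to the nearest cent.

Zero-growth DDM (perpetuity): P₀ = D/r = 6.75 / 0.056 = 120.5357

$120.54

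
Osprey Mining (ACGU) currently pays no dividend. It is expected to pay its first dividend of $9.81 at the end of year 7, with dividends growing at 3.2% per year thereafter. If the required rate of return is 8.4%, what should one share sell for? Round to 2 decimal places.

$116.28

Deferred-dividend DDM. At t=6 the remaining stream is a growing perpetuity with first payment D_7 = 9.81.
V_6 = D_7/(r−g) = 9.81/(0.084−0.032) = 188.6538
P₀ = V_6/(1+r)^6 = 188.6538/(1+0.084)^6 = 116.2760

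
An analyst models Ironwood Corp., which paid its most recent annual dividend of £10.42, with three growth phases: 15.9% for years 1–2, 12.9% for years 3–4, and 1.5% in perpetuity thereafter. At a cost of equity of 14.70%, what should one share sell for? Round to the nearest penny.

£121.21

Three-stage DDM. Project D₁…D_4; terminal Gordon value at t=4 with g = 0.015; discount at r = 0.147.
D_1 = 12.0768
D_2 = 13.9970
D_3 = 15.8026
D_4 = 17.8411
TV_4 = 18.1088/(0.147−0.015) = 137.1875
P₀ = Σ Dₜ/(1+r)ᵗ + TV_4/(1+r)^4 = 121.2095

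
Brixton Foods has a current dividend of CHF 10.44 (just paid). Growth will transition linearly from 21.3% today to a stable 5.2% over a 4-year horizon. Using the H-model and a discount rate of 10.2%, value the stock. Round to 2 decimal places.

H-model: P₀ = D₀[(1+g_L) + H(g_S−g_L)]/(r−g_L), with H = 4/2 = 2.
P₀ = 10.44 × [(1+0.052) + 2×(0.213−0.052)] / (0.102−0.052)
   = 10.44 × 1.3740 / 0.05 = 286.8912

CHF 286.89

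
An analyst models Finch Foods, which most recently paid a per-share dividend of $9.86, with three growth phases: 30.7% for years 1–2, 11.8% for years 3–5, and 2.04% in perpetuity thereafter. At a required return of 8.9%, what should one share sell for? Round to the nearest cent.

$299.55

Three-stage DDM. Project D₁…D_5; terminal Gordon value at t=5 with g = 0.0204; discount at r = 0.089.
D_1 = 12.8870
D_2 = 16.8433
D_3 = 18.8308
D_4 = 21.0529
D_5 = 23.5371
TV_5 = 24.0173/(0.089−0.0204) = 350.1062
P₀ = Σ Dₜ/(1+r)ᵗ + TV_5/(1+r)^5 = 299.5464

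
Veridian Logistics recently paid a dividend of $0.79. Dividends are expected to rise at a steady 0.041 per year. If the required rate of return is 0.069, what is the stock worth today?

$29.37

Gordon growth model: P₀ = D₁/(r − g). D₁ = 0.79 × (1 + 0.041) = 0.8224.
P₀ = 0.8224 / (0.069 − 0.041) = 0.8224 / 0.028 = 29.3711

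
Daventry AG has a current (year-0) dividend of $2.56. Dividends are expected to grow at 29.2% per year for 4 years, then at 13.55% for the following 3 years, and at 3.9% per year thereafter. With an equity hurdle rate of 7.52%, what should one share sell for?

$214.87

Three-stage DDM. Project D₁…D_7; terminal Gordon value at t=7 with g = 0.039; discount at r = 0.0752.
D_1 = 3.3075
D_2 = 4.2733
D_3 = 5.5211
D_4 = 7.1333
D_5 = 8.0999
D_6 = 9.1974
D_7 = 10.4436
TV_7 = 10.8509/(0.0752−0.039) = 299.7495
P₀ = Σ Dₜ/(1+r)ᵗ + TV_7/(1+r)^7 = 214.8687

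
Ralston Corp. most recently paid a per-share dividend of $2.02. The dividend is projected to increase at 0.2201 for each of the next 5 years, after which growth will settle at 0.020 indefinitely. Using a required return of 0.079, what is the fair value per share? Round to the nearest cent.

Two-stage DDM. Project D₁…D_5 at 0.2201, terminal growth 0.02, discount at r = 0.079.
D_1 = 2.4646
D_2 = 3.0071
D_3 = 3.6689
D_4 = 4.4764
D_5 = 5.4617
Terminal value at t=5: TV = D_6/(r−g) = 5.5709/(0.079−0.02) = 94.4228
P₀ = 2.4646/(1+0.079)^1 + 3.0071/(1+0.079)^2 + 3.6689/(1+0.079)^3 + 4.4764/(1+0.079)^4 + 5.4617/(1+0.079)^5 + 94.4228/(1+0.079)^5 = 79.3854

$79.39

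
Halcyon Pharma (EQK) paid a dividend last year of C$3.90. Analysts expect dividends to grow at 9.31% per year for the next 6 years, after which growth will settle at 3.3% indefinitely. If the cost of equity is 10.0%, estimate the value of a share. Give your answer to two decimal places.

Two-stage DDM. Project D₁…D_6 at 0.0931, terminal growth 0.033, discount at r = 0.1.
D_1 = 4.2631
D_2 = 4.6600
D_3 = 5.0938
D_4 = 5.5681
D_5 = 6.0865
D_6 = 6.6531
Terminal value at t=6: TV = D_7/(r−g) = 6.8727/(0.1−0.033) = 102.5769
P₀ = 4.2631/(1+0.1)^1 + 4.6600/(1+0.1)^2 + 5.0938/(1+0.1)^3 + 5.5681/(1+0.1)^4 + 6.0865/(1+0.1)^5 + 6.6531/(1+0.1)^6 + 102.5769/(1+0.1)^6 = 80.7936

C$80.79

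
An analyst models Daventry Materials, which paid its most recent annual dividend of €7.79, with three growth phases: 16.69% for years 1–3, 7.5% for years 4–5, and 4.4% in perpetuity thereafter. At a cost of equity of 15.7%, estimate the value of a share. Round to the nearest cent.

Three-stage DDM. Project D₁…D_5; terminal Gordon value at t=5 with g = 0.044; discount at r = 0.157.
D_1 = 9.0902
D_2 = 10.6073
D_3 = 12.3777
D_4 = 13.3060
D_5 = 14.3039
TV_5 = 14.9333/(0.157−0.044) = 132.1531
P₀ = Σ Dₜ/(1+r)ᵗ + TV_5/(1+r)^5 = 101.8363

€101.84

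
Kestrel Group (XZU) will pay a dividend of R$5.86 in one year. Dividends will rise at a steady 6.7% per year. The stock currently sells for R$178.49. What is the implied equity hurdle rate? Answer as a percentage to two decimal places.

9.98%

Rearranging the constant-growth DDM: r = D₁/P₀ + g.
r = 5.8600 / 178.49 + 0.067 = 0.03283 + 0.067 = 0.09983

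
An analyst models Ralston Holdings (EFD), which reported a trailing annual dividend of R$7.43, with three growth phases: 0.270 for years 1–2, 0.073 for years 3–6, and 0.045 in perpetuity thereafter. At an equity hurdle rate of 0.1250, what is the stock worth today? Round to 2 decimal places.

Three-stage DDM. Project D₁…D_6; terminal Gordon value at t=6 with g = 0.045; discount at r = 0.125.
D_1 = 9.4361
D_2 = 11.9838
D_3 = 12.8587
D_4 = 13.7974
D_5 = 14.8046
D_6 = 15.8853
TV_6 = 16.6001/(0.125−0.045) = 207.5016
P₀ = Σ Dₜ/(1+r)ᵗ + TV_6/(1+r)^6 = 153.9066

R$153.91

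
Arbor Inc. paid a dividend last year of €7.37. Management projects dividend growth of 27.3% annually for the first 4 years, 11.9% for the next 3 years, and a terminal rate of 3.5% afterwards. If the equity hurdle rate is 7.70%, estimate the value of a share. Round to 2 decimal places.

€489.78

Three-stage DDM. Project D₁…D_7; terminal Gordon value at t=7 with g = 0.035; discount at r = 0.077.
D_1 = 9.3820
D_2 = 11.9433
D_3 = 15.2038
D_4 = 19.3545
D_5 = 21.6576
D_6 = 24.2349
D_7 = 27.1189
TV_7 = 28.0680/(0.077−0.035) = 668.2861
P₀ = Σ Dₜ/(1+r)ᵗ + TV_7/(1+r)^7 = 489.7792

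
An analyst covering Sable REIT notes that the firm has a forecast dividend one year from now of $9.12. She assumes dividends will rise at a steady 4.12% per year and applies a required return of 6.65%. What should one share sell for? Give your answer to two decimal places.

$360.47

Gordon growth model: P₀ = D₁/(r − g), with D₁ = 9.12 given directly.
P₀ = 9.1200 / (0.0665 − 0.0412) = 9.1200 / 0.0253 = 360.4743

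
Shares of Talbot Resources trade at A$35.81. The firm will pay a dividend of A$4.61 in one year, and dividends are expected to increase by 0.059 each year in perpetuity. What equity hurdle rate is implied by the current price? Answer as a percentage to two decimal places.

Rearranging the constant-growth DDM: r = D₁/P₀ + g.
r = 4.6100 / 35.81 + 0.059 = 0.12873 + 0.059 = 0.18773

18.77%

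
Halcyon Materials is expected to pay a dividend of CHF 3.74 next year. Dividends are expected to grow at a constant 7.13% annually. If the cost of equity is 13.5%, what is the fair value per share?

CHF 58.71

Gordon growth model: P₀ = D₁/(r − g), with D₁ = 3.74 given directly.
P₀ = 3.7400 / (0.135 − 0.0713) = 3.7400 / 0.0637 = 58.7127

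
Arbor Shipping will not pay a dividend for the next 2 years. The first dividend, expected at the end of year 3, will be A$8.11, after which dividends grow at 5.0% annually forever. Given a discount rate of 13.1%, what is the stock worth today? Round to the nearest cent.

Deferred-dividend DDM. At t=2 the remaining stream is a growing perpetuity with first payment D_3 = 8.11.
V_2 = D_3/(r−g) = 8.11/(0.131−0.05) = 100.1235
P₀ = V_2/(1+r)^2 = 100.1235/(1+0.131)^2 = 78.2728

A$78.27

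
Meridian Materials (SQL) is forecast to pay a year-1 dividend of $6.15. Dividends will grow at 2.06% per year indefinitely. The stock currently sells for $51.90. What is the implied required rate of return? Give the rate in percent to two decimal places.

13.91%

Rearranging the constant-growth DDM: r = D₁/P₀ + g.
r = 6.1500 / 51.90 + 0.0206 = 0.11850 + 0.0206 = 0.13910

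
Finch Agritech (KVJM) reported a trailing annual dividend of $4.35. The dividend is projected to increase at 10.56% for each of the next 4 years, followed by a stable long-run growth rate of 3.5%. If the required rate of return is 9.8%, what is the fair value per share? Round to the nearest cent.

Two-stage DDM. Project D₁…D_4 at 0.1056, terminal growth 0.035, discount at r = 0.098.
D_1 = 4.8094
D_2 = 5.3172
D_3 = 5.8787
D_4 = 6.4995
Terminal value at t=4: TV = D_5/(r−g) = 6.7270/(0.098−0.035) = 106.7779
P₀ = 4.8094/(1+0.098)^1 + 5.3172/(1+0.098)^2 + 5.8787/(1+0.098)^3 + 6.4995/(1+0.098)^4 + 106.7779/(1+0.098)^4 = 91.1667

$91.17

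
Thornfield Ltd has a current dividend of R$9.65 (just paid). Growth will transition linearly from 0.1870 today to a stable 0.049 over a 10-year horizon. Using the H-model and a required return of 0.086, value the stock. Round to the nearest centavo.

H-model: P₀ = D₀[(1+g_L) + H(g_S−g_L)]/(r−g_L), with H = 10/2 = 5.
P₀ = 9.65 × [(1+0.049) + 5×(0.187−0.049)] / (0.086−0.049)
   = 9.65 × 1.7390 / 0.037 = 453.5500

R$453.55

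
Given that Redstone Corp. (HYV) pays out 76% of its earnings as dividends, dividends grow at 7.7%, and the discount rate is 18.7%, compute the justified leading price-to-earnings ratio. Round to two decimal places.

6.91

Justified leading P/E = b/(r−g) = 0.76/(0.187−0.077) = 6.9091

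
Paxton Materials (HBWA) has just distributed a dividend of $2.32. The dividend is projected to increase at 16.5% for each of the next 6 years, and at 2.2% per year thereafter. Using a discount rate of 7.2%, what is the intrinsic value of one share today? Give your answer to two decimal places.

Two-stage DDM. Project D₁…D_6 at 0.165, terminal growth 0.022, discount at r = 0.072.
D_1 = 2.7028
D_2 = 3.1488
D_3 = 3.6683
D_4 = 4.2736
D_5 = 4.9787
D_6 = 5.8002
Terminal value at t=6: TV = D_7/(r−g) = 5.9278/(0.072−0.022) = 118.5562
P₀ = 2.7028/(1+0.072)^1 + 3.1488/(1+0.072)^2 + 3.6683/(1+0.072)^3 + 4.2736/(1+0.072)^4 + 4.9787/(1+0.072)^5 + 5.8002/(1+0.072)^6 + 118.5562/(1+0.072)^6 = 96.9325

$96.93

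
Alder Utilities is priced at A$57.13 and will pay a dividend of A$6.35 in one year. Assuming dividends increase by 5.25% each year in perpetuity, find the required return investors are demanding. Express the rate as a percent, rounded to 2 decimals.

Rearranging the constant-growth DDM: r = D₁/P₀ + g.
r = 6.3500 / 57.13 + 0.0525 = 0.11115 + 0.0525 = 0.16365

16.37%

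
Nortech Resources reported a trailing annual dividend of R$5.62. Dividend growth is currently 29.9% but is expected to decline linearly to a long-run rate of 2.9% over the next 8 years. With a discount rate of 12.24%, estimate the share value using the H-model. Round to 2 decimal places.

R$126.90

H-model: P₀ = D₀[(1+g_L) + H(g_S−g_L)]/(r−g_L), with H = 8/2 = 4.
P₀ = 5.62 × [(1+0.029) + 4×(0.299−0.029)] / (0.1224−0.029)
   = 5.62 × 2.1090 / 0.0934 = 126.9013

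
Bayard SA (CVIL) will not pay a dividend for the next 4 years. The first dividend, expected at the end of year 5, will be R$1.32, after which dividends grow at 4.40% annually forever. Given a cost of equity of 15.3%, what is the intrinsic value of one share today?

R$6.85

Deferred-dividend DDM. At t=4 the remaining stream is a growing perpetuity with first payment D_5 = 1.32.
V_4 = D_5/(r−g) = 1.32/(0.153−0.044) = 12.1101
P₀ = V_4/(1+r)^4 = 12.1101/(1+0.153)^4 = 6.8522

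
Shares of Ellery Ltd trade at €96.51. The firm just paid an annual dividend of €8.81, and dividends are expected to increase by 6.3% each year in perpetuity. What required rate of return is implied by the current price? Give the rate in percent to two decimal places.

Rearranging the constant-growth DDM: r = D₁/P₀ + g.
D₁ = 8.81 × (1 + 0.063) = 9.3650.
r = 9.3650 / 96.51 + 0.063 = 0.09704 + 0.063 = 0.16004

16.00%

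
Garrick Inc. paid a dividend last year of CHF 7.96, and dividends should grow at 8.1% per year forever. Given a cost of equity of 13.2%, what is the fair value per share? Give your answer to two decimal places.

Gordon growth model: P₀ = D₁/(r − g). D₁ = 7.96 × (1 + 0.081) = 8.6048.
P₀ = 8.6048 / (0.132 − 0.081) = 8.6048 / 0.051 = 168.7208

CHF 168.72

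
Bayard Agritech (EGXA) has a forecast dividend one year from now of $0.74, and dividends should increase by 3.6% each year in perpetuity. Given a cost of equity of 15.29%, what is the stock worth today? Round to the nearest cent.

Gordon growth model: P₀ = D₁/(r − g), with D₁ = 0.74 given directly.
P₀ = 0.7400 / (0.1529 − 0.036) = 0.7400 / 0.1169 = 6.3302

$6.33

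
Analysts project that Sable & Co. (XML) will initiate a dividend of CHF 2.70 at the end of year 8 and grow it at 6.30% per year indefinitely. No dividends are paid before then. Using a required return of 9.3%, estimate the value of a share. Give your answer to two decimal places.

CHF 48.29

Deferred-dividend DDM. At t=7 the remaining stream is a growing perpetuity with first payment D_8 = 2.70.
V_7 = D_8/(r−g) = 2.70/(0.093−0.063) = 90.0000
P₀ = V_7/(1+r)^7 = 90.0000/(1+0.093)^7 = 48.2949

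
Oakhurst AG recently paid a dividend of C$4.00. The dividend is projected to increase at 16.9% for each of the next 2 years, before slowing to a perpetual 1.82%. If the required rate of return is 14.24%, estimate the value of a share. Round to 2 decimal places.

C$42.62

Two-stage DDM. Project D₁…D_2 at 0.169, terminal growth 0.0182, discount at r = 0.1424.
D_1 = 4.6760
D_2 = 5.4662
Terminal value at t=2: TV = D_3/(r−g) = 5.5657/(0.1424−0.0182) = 44.8126
P₀ = 4.6760/(1+0.1424)^1 + 5.4662/(1+0.1424)^2 + 44.8126/(1+0.1424)^2 = 42.6187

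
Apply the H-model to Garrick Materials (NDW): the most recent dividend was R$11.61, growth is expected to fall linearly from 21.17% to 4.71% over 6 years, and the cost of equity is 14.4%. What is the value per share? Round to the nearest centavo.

R$184.62

H-model: P₀ = D₀[(1+g_L) + H(g_S−g_L)]/(r−g_L), with H = 6/2 = 3.
P₀ = 11.61 × [(1+0.0471) + 3×(0.2117−0.0471)] / (0.144−0.0471)
   = 11.61 × 1.5409 / 0.0969 = 184.6218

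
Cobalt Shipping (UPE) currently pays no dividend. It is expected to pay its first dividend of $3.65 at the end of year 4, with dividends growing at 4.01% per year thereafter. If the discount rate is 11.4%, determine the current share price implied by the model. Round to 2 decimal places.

Deferred-dividend DDM. At t=3 the remaining stream is a growing perpetuity with first payment D_4 = 3.65.
V_3 = D_4/(r−g) = 3.65/(0.114−0.0401) = 49.3911
P₀ = V_3/(1+r)^3 = 49.3911/(1+0.114)^3 = 35.7267

$35.73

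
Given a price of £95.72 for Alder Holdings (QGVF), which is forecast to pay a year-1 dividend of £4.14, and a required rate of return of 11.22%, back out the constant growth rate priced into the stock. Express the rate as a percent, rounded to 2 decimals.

From P₀ = D₁/(r − g), the implied growth is g = r − D₁/P₀.
g = 0.1122 − 4.14/95.72 = 0.1122 − 0.04325 = 0.06895

6.89%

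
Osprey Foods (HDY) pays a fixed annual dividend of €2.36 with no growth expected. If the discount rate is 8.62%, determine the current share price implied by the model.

Zero-growth DDM (perpetuity): P₀ = D/r = 2.36 / 0.0862 = 27.3782

€27.38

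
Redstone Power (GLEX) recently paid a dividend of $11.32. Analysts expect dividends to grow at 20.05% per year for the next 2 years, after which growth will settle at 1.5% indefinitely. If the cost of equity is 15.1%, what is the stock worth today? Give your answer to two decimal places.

$116.03

Two-stage DDM. Project D₁…D_2 at 0.2005, terminal growth 0.015, discount at r = 0.151.
D_1 = 13.5897
D_2 = 16.3144
Terminal value at t=2: TV = D_3/(r−g) = 16.5591/(0.151−0.015) = 121.7581
P₀ = 13.5897/(1+0.151)^1 + 16.3144/(1+0.151)^2 + 121.7581/(1+0.151)^2 = 116.0281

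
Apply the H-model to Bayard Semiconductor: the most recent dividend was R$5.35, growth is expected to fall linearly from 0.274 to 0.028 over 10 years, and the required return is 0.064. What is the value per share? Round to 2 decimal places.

H-model: P₀ = D₀[(1+g_L) + H(g_S−g_L)]/(r−g_L), with H = 10/2 = 5.
P₀ = 5.35 × [(1+0.028) + 5×(0.274−0.028)] / (0.064−0.028)
   = 5.35 × 2.2580 / 0.036 = 335.5639

R$335.56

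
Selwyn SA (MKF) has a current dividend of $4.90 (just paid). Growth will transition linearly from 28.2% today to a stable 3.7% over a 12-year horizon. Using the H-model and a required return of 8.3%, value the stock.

$267.05

H-model: P₀ = D₀[(1+g_L) + H(g_S−g_L)]/(r−g_L), with H = 12/2 = 6.
P₀ = 4.90 × [(1+0.037) + 6×(0.282−0.037)] / (0.083−0.037)
   = 4.90 × 2.5070 / 0.046 = 267.0500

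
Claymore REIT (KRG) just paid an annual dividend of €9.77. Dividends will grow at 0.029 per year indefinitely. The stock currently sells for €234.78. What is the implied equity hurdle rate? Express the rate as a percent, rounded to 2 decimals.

7.18%

Rearranging the constant-growth DDM: r = D₁/P₀ + g.
D₁ = 9.77 × (1 + 0.029) = 10.0533.
r = 10.0533 / 234.78 + 0.029 = 0.04282 + 0.029 = 0.07182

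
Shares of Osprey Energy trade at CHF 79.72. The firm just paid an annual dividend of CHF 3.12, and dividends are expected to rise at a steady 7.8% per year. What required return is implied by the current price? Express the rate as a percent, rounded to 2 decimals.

Rearranging the constant-growth DDM: r = D₁/P₀ + g.
D₁ = 3.12 × (1 + 0.078) = 3.3634.
r = 3.3634 / 79.72 + 0.078 = 0.04219 + 0.078 = 0.12019

12.02%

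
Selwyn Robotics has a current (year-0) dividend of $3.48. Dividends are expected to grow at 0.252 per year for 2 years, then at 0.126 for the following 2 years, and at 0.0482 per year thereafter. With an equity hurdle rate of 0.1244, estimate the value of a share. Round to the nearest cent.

Three-stage DDM. Project D₁…D_4; terminal Gordon value at t=4 with g = 0.0482; discount at r = 0.1244.
D_1 = 4.3570
D_2 = 5.4549
D_3 = 6.1422
D_4 = 6.9162
TV_4 = 7.2495/(0.1244−0.0482) = 95.1380
P₀ = Σ Dₜ/(1+r)ᵗ + TV_4/(1+r)^4 = 76.3584

$76.36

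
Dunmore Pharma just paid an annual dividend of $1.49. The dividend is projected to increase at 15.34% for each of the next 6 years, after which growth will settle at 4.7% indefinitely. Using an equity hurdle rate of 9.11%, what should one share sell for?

$60.27

Two-stage DDM. Project D₁…D_6 at 0.1534, terminal growth 0.047, discount at r = 0.0911.
D_1 = 1.7186
D_2 = 1.9822
D_3 = 2.2863
D_4 = 2.6370
D_5 = 3.0415
D_6 = 3.5081
Terminal value at t=6: TV = D_7/(r−g) = 3.6729/(0.0911−0.047) = 83.2864
P₀ = 1.7186/(1+0.0911)^1 + 1.9822/(1+0.0911)^2 + 2.2863/(1+0.0911)^3 + 2.6370/(1+0.0911)^4 + 3.0415/(1+0.0911)^5 + 3.5081/(1+0.0911)^6 + 83.2864/(1+0.0911)^6 = 60.2680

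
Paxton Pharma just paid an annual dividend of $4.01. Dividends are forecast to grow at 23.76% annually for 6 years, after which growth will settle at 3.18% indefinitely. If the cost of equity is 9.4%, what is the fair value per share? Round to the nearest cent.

$177.30

Two-stage DDM. Project D₁…D_6 at 0.2376, terminal growth 0.0318, discount at r = 0.094.
D_1 = 4.9628
D_2 = 6.1419
D_3 = 7.6013
D_4 = 9.4073
D_5 = 11.6425
D_6 = 14.4087
Terminal value at t=6: TV = D_7/(r−g) = 14.8669/(0.094−0.0318) = 239.0184
P₀ = 4.9628/(1+0.094)^1 + 6.1419/(1+0.094)^2 + 7.6013/(1+0.094)^3 + 9.4073/(1+0.094)^4 + 11.6425/(1+0.094)^5 + 14.4087/(1+0.094)^6 + 239.0184/(1+0.094)^6 = 177.2960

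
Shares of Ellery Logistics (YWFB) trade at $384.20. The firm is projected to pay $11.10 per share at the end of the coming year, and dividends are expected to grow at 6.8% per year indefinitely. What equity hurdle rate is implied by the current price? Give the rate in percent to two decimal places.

9.69%

Rearranging the constant-growth DDM: r = D₁/P₀ + g.
r = 11.1000 / 384.20 + 0.068 = 0.02889 + 0.068 = 0.09689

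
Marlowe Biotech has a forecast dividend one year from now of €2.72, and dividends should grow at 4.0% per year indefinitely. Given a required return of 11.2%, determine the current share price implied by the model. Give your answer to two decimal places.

Gordon growth model: P₀ = D₁/(r − g), with D₁ = 2.72 given directly.
P₀ = 2.7200 / (0.112 − 0.04) = 2.7200 / 0.072 = 37.7778

€37.78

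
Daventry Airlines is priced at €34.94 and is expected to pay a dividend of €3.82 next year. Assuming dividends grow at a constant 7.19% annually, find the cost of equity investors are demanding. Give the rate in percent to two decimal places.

Rearranging the constant-growth DDM: r = D₁/P₀ + g.
r = 3.8200 / 34.94 + 0.0719 = 0.10933 + 0.0719 = 0.18123

18.12%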